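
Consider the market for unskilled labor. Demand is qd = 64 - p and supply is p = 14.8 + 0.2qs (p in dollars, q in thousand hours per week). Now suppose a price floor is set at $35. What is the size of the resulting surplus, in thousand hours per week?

72

Rearranging supply gives qs = 5p - 74. In a free market, 64 - p = 5p - 74 gives the equilibrium p* = 23, q* = 41.
Since 35 > 23, the floor is binding.
At p = 35: qd = 64 - 35 = 29 and qs = 5·35 - 74 = 101.
Surplus = qs - qd = 101 - 29 = 72.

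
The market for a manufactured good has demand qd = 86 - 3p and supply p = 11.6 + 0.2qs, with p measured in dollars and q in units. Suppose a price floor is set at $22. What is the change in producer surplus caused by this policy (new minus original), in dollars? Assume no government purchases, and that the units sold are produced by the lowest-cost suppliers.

65.6

Rearranging supply gives qs = 5p - 58. In a free market, 86 - 3p = 5p - 58 gives the equilibrium p* = 18, q* = 32.
Since 22 > 18, the floor is binding.
At p = 22: qd = 86 - 3·22 = 20 and qs = 5·22 - 58 = 52.
Producer surplus without the control is ½ · (18 - 11.6) · 32 = 102.4.
With the floor, 20 units are sold at 22. The supply price at q = 20 is 15.6, so PS = ½ · [(22 - 11.6) + (22 - 15.6)] · 20 = 168.
Change in producer surplus = 168 - 102.4 = 65.6.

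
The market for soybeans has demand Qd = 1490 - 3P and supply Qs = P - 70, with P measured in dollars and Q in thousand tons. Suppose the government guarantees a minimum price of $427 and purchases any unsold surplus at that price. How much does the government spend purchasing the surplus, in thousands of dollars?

63196

Equilibrium: 1490 - 3P = P - 70, so 1560 = 4P and P* = 390, Q* = 320.
The floor of 427 is above the equilibrium price 390, so it binds.
At P = 427: Qd = 1490 - 3·427 = 209 and Qs = 427 - 70 = 357.
Surplus = Qs - Qd = 148.
Government expenditure = surplus × support price = 148 × 427 = 63196.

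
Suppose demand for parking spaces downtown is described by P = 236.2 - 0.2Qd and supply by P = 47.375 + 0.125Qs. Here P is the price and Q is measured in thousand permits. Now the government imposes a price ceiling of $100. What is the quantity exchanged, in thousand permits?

421

Rearranging demand gives Qd = 1181 - 5P; rearranging supply gives Qs = 8P - 379. Equilibrium: 1181 - 5P = 8P - 379, so 1560 = 13P and P* = 120, Q* = 581.
The ceiling of 100 is below the equilibrium price 120, so it binds.
At P = 100: Qd = 1181 - 5·100 = 681 and Qs = 8·100 - 379 = 421.
The quantity actually transacted is the short side, supply: 421.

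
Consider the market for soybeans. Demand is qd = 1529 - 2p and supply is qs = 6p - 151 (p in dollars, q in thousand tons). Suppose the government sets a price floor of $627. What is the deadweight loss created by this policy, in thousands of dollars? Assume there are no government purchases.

231852

Setting quantity demanded equal to quantity supplied, 1529 - 2p = 6p - 151, gives p* = 210 and q* = 1109.
The floor of 627 is above the equilibrium price 210, so it binds.
At p = 627: qd = 1529 - 2·627 = 275 and qs = 6·627 - 151 = 3611.
Quantity traded falls to 275. At q = 275 the demand price is (1529 - 275)/2 = 627 and the supply price is (151 + 275)/6 = 71.
Deadweight loss = ½ · (627 - 71) · (1109 - 275) = ½ · 556 · 834 = 231852.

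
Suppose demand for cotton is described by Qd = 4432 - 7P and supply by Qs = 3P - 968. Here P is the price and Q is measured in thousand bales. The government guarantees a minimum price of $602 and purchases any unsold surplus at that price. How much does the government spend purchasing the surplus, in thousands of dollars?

Setting quantity demanded equal to quantity supplied, 4432 - 7P = 3P - 968, gives P* = 540 and Q* = 652.
Because the floor (602) lies above the market-clearing price, it is binding.
At P = 602: Qd = 4432 - 7·602 = 218 and Qs = 3·602 - 968 = 838.
Surplus = Qs - Qd = 620.
Government expenditure = surplus × support price = 620 × 602 = 373240.

373240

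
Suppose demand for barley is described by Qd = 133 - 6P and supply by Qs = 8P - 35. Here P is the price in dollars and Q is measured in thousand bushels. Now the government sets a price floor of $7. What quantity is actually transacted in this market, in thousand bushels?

61

Setting quantity demanded equal to quantity supplied, 133 - 6P = 8P - 35, gives P* = 12 and Q* = 61.
Since 7 is below P* = 12, the floor does not bind and the free-market outcome prevails.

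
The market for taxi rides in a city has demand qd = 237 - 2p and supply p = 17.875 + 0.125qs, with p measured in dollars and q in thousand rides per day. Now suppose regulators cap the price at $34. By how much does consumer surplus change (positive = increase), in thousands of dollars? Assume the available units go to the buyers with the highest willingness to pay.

Rearranging supply gives qs = 8p - 143. Equilibrium: 237 - 2p = 8p - 143, so 380 = 10p and p* = 38, q* = 161.
The ceiling of 34 is below the equilibrium price 38, so it binds.
At p = 34: qd = 237 - 2·34 = 169 and qs = 8·34 - 143 = 129.
Consumer surplus without the control is ½ · (118.5 - 38) · 161 = 6480.25.
With the ceiling, 129 units are sold at 34 (assume they go to the highest-value buyers). The demand price at q = 129 is 54, so CS = ½ · [(118.5 - 34) + (54 - 34)] · 129 = 6740.25.
Change in consumer surplus = 6740.25 - 6480.25 = 260.

260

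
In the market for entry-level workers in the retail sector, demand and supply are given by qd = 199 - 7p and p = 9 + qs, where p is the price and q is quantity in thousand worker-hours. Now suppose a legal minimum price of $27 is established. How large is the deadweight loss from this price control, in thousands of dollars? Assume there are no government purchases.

Rearranging supply gives qs = p - 9. Without the control the market clears where 199 - 7p = p - 9, i.e. p* = 26 and q* = 17.
The floor of 27 is above the equilibrium price 26, so it binds.
At p = 27: qd = 199 - 7·27 = 10 and qs = 27 - 9 = 18.
Quantity traded falls to 10. At q = 10 the demand price is (199 - 10)/7 = 27 and the supply price is 9 + 10 = 19.
Deadweight loss = ½ · (27 - 19) · (17 - 10) = ½ · 8 · 7 = 28.

28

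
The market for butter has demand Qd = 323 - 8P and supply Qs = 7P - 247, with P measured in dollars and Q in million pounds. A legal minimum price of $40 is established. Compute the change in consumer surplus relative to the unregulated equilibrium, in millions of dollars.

-22

In a free market, 323 - 8P = 7P - 247 gives the equilibrium P* = 38, Q* = 19.
Because the floor (40) lies above the market-clearing price, it is binding.
At P = 40: Qd = 323 - 8·40 = 3 and Qs = 7·40 - 247 = 33.
Consumer surplus without the control is ½ · (40.375 - 38) · 19 = 22.5625.
With the floor, consumers buy 3 units at 40, so CS = ½ · (40.375 - 40) · 3 = 0.5625.
Change in consumer surplus = 0.5625 - 22.5625 = -22.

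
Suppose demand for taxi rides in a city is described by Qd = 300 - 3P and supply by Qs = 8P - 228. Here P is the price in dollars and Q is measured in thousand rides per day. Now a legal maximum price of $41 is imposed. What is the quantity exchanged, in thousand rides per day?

Without the control the market clears where 300 - 3P = 8P - 228, i.e. P* = 48 and Q* = 156.
Since 41 < 48, the ceiling is binding.
At P = 41: Qd = 300 - 3·41 = 177 and Qs = 8·41 - 228 = 100.
The quantity actually transacted is the short side, supply: 100.

100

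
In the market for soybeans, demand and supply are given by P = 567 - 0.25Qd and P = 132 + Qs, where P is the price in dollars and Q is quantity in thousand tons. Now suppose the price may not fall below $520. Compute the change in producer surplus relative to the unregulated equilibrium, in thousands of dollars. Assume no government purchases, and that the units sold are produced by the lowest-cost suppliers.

-5280

Rearranging demand gives Qd = 2268 - 4P; rearranging supply gives Qs = P - 132. In a free market, 2268 - 4P = P - 132 gives the equilibrium P* = 480, Q* = 348.
The floor of 520 is above the equilibrium price 480, so it binds.
At P = 520: Qd = 2268 - 4·520 = 188 and Qs = 520 - 132 = 388.
Producer surplus without the control is ½ · (480 - 132) · 348 = 60552.
With the floor, 188 units are sold at 520. The supply price at Q = 188 is 320, so PS = ½ · [(520 - 132) + (520 - 320)] · 188 = 55272.
Change in producer surplus = 55272 - 60552 = -5280.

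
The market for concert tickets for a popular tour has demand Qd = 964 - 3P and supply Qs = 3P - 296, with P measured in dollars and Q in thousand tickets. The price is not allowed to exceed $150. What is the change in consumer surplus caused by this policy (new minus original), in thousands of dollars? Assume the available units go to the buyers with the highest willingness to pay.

3840

Equilibrium: 964 - 3P = 3P - 296, so 1260 = 6P and P* = 210, Q* = 334.
Since 150 < 210, the ceiling is binding.
At P = 150: Qd = 964 - 3·150 = 514 and Qs = 3·150 - 296 = 154.
Consumer surplus without the control is ½ · (964/3 - 210) · 334 = 55778/3.
With the ceiling, 154 units are sold at 150 (assume they go to the highest-value buyers). The demand price at Q = 154 is 270, so CS = ½ · [(964/3 - 150) + (270 - 150)] · 154 = 67298/3.
Change in consumer surplus = 67298/3 - 55778/3 = 3840.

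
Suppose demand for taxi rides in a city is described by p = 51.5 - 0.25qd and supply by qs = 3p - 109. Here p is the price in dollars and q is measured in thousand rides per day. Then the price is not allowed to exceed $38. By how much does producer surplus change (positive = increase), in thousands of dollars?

-108.5

Rearranging demand gives qd = 206 - 4p. Equilibrium: 206 - 4p = 3p - 109, so 315 = 7p and p* = 45, q* = 26.
The ceiling of 38 is below the equilibrium price 45, so it binds.
At p = 38: qd = 206 - 4·38 = 54 and qs = 3·38 - 109 = 5.
Producer surplus without the control is ½ · (45 - 109/3) · 26 = 338/3.
With the ceiling, producers sell 5 units at 38, so PS = ½ · (38 - 109/3) · 5 = 25/6.
Change in producer surplus = 25/6 - 338/3 = -108.5.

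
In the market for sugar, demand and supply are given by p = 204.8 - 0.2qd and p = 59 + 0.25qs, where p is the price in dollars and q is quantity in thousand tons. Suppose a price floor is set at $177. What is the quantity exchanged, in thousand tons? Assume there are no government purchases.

Rearranging demand gives qd = 1024 - 5p; rearranging supply gives qs = 4p - 236. In a free market, 1024 - 5p = 4p - 236 gives the equilibrium p* = 140, q* = 324.
Since 177 > 140, the floor is binding.
At p = 177: qd = 1024 - 5·177 = 139 and qs = 4·177 - 236 = 472.
The quantity actually transacted is the short side, demand: 139.

139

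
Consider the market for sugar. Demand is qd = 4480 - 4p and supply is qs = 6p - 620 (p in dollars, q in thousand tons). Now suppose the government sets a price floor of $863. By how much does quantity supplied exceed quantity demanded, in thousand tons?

Setting quantity demanded equal to quantity supplied, 4480 - 4p = 6p - 620, gives p* = 510 and q* = 2440.
The floor of 863 is above the equilibrium price 510, so it binds.
At p = 863: qd = 4480 - 4·863 = 1028 and qs = 6·863 - 620 = 4558.
Surplus = qs - qd = 4558 - 1028 = 3530.

3530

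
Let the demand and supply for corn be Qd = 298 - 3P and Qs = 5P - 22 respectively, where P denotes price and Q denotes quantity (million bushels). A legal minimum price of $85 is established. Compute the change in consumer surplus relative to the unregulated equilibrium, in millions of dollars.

-4972.5

Without the control the market clears where 298 - 3P = 5P - 22, i.e. P* = 40 and Q* = 178.
Because the floor (85) lies above the market-clearing price, it is binding.
At P = 85: Qd = 298 - 3·85 = 43 and Qs = 5·85 - 22 = 403.
Consumer surplus without the control is ½ · (298/3 - 40) · 178 = 15842/3.
With the floor, consumers buy 43 units at 85, so CS = ½ · (298/3 - 85) · 43 = 1849/6.
Change in consumer surplus = 1849/6 - 15842/3 = -4972.5.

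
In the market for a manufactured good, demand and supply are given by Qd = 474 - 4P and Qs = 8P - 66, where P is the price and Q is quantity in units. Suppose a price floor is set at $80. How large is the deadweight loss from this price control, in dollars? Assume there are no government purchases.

Equilibrium: 474 - 4P = 8P - 66, so 540 = 12P and P* = 45, Q* = 294.
The floor of 80 is above the equilibrium price 45, so it binds.
At P = 80: Qd = 474 - 4·80 = 154 and Qs = 8·80 - 66 = 574.
Quantity traded falls to 154. At Q = 154 the demand price is (474 - 154)/4 = 80 and the supply price is (66 + 154)/8 = 27.5.
Deadweight loss = ½ · (80 - 27.5) · (294 - 154) = ½ · 52.5 · 140 = 3675.

3675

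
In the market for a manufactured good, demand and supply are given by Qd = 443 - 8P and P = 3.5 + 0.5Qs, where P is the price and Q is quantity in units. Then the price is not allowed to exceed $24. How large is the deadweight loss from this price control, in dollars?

551.25

Rearranging supply gives Qs = 2P - 7. Without the control the market clears where 443 - 8P = 2P - 7, i.e. P* = 45 and Q* = 83.
The ceiling of 24 is below the equilibrium price 45, so it binds.
At P = 24: Qd = 443 - 8·24 = 251 and Qs = 2·24 - 7 = 41.
Quantity traded falls to 41. At Q = 41 the demand price is (443 - 41)/8 = 50.25 and the supply price is (7 + 41)/2 = 24.
Deadweight loss = ½ · (50.25 - 24) · (83 - 41) = ½ · 26.25 · 42 = 551.25.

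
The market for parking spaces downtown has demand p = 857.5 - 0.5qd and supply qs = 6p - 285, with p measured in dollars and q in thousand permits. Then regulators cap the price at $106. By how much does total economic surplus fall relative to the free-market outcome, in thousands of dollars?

Rearranging demand gives qd = 1715 - 2p. Setting quantity demanded equal to quantity supplied, 1715 - 2p = 6p - 285, gives p* = 250 and q* = 1215.
The ceiling of 106 is below the equilibrium price 250, so it binds.
At p = 106: qd = 1715 - 2·106 = 1503 and qs = 6·106 - 285 = 351.
Quantity traded falls to 351. At q = 351 the demand price is (1715 - 351)/2 = 682 and the supply price is (285 + 351)/6 = 106.
Deadweight loss = ½ · (682 - 106) · (1215 - 351) = ½ · 576 · 864 = 248832.

248832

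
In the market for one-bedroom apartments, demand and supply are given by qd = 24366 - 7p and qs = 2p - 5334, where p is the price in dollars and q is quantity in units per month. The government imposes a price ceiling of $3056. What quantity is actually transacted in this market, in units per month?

778

Without the control the market clears where 24366 - 7p = 2p - 5334, i.e. p* = 3300 and q* = 1266.
Because the ceiling (3056) lies below the market-clearing price, it is binding.
At p = 3056: qd = 24366 - 7·3056 = 2974 and qs = 2·3056 - 5334 = 778.
The quantity actually transacted is the short side, supply: 778.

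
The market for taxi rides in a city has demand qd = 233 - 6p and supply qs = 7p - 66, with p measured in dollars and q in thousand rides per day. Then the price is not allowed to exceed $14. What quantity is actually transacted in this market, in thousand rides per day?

In a free market, 233 - 6p = 7p - 66 gives the equilibrium p* = 23, q* = 95.
Because the ceiling (14) lies below the market-clearing price, it is binding.
At p = 14: qd = 233 - 6·14 = 149 and qs = 7·14 - 66 = 32.
The quantity actually transacted is the short side, supply: 32.

32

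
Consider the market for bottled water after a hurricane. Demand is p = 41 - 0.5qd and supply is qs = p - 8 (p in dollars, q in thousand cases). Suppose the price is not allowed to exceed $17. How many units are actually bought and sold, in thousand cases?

Rearranging demand gives qd = 82 - 2p. Without the control the market clears where 82 - 2p = p - 8, i.e. p* = 30 and q* = 22.
Because the ceiling (17) lies below the market-clearing price, it is binding.
At p = 17: qd = 82 - 2·17 = 48 and qs = 17 - 8 = 9.
The quantity actually transacted is the short side, supply: 9.

9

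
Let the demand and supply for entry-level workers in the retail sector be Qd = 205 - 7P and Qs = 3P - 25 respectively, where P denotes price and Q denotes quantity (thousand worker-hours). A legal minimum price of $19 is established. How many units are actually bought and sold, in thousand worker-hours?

44

Setting quantity demanded equal to quantity supplied, 205 - 7P = 3P - 25, gives P* = 23 and Q* = 44.
The floor of 19 is below the equilibrium price 23, so it is not binding; the market clears at P* = 23, Q* = 44.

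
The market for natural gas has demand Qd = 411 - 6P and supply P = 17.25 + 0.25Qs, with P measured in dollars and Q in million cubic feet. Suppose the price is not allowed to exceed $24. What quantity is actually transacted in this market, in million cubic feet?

Rearranging supply gives Qs = 4P - 69. In a free market, 411 - 6P = 4P - 69 gives the equilibrium P* = 48, Q* = 123.
The ceiling of 24 is below the equilibrium price 48, so it binds.
At P = 24: Qd = 411 - 6·24 = 267 and Qs = 4·24 - 69 = 27.
The quantity actually transacted is the short side, supply: 27.

27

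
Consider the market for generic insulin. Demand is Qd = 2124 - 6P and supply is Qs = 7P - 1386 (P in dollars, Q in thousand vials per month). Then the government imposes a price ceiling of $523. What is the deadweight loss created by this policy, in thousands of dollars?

Without the control the market clears where 2124 - 6P = 7P - 1386, i.e. P* = 270 and Q* = 504.
The ceiling of 523 is above the equilibrium price 270, so it is not binding; the market clears at P* = 270, Q* = 504.
Since the control does not bind, no trades are prevented and deadweight loss is zero.

0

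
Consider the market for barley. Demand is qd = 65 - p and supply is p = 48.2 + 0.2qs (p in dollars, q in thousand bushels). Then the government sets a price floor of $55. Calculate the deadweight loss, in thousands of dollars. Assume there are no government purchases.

Rearranging supply gives qs = 5p - 241. Setting quantity demanded equal to quantity supplied, 65 - p = 5p - 241, gives p* = 51 and q* = 14.
The floor of 55 is above the equilibrium price 51, so it binds.
At p = 55: qd = 65 - 55 = 10 and qs = 5·55 - 241 = 34.
Quantity traded falls to 10. At q = 10 the demand price is 65 - 10 = 55 and the supply price is (241 + 10)/5 = 50.2.
Deadweight loss = ½ · (55 - 50.2) · (14 - 10) = ½ · 4.8 · 4 = 9.6.

9.6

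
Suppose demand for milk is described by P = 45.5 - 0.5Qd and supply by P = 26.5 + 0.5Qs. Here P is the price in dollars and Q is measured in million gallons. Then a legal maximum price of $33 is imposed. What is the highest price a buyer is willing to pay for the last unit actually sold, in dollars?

39

Rearranging demand gives Qd = 91 - 2P; rearranging supply gives Qs = 2P - 53. Equilibrium: 91 - 2P = 2P - 53, so 144 = 4P and P* = 36, Q* = 19.
Since 33 < 36, the ceiling is binding.
At P = 33: Qd = 91 - 2·33 = 25 and Qs = 2·33 - 53 = 13.
Only 13 units reach the market. On the demand curve, the marginal buyer's willingness to pay at Q = 13 is (91 - 13)/2 = 39.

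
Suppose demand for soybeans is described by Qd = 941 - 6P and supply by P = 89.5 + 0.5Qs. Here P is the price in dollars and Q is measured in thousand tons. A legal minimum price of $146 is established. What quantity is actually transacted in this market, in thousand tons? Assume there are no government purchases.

65

Rearranging supply gives Qs = 2P - 179. Without the control the market clears where 941 - 6P = 2P - 179, i.e. P* = 140 and Q* = 101.
Since 146 > 140, the floor is binding.
At P = 146: Qd = 941 - 6·146 = 65 and Qs = 2·146 - 179 = 113.
The quantity actually transacted is the short side, demand: 65.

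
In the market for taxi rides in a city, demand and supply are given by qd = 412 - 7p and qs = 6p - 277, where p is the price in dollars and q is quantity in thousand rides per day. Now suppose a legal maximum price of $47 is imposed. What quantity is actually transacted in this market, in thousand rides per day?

Equilibrium: 412 - 7p = 6p - 277, so 689 = 13p and p* = 53, q* = 41.
The ceiling of 47 is below the equilibrium price 53, so it binds.
At p = 47: qd = 412 - 7·47 = 83 and qs = 6·47 - 277 = 5.
The quantity actually transacted is the short side, supply: 5.

5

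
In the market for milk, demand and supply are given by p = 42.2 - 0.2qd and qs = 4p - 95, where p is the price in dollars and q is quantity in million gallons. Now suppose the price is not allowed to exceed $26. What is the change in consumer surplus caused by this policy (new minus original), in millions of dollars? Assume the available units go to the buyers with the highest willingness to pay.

-30.4

Rearranging demand gives qd = 211 - 5p. Without the control the market clears where 211 - 5p = 4p - 95, i.e. p* = 34 and q* = 41.
Because the ceiling (26) lies below the market-clearing price, it is binding.
At p = 26: qd = 211 - 5·26 = 81 and qs = 4·26 - 95 = 9.
Consumer surplus without the control is ½ · (42.2 - 34) · 41 = 168.1.
With the ceiling, 9 units are sold at 26 (assume they go to the highest-value buyers). The demand price at q = 9 is 40.4, so CS = ½ · [(42.2 - 26) + (40.4 - 26)] · 9 = 137.7.
Change in consumer surplus = 137.7 - 168.1 = -30.4.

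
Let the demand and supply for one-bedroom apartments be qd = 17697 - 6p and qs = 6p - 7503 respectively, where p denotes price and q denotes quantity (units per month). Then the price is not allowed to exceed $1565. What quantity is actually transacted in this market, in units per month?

In a free market, 17697 - 6p = 6p - 7503 gives the equilibrium p* = 2100, q* = 5097.
The ceiling of 1565 is below the equilibrium price 2100, so it binds.
At p = 1565: qd = 17697 - 6·1565 = 8307 and qs = 6·1565 - 7503 = 1887.
The quantity actually transacted is the short side, supply: 1887.

1887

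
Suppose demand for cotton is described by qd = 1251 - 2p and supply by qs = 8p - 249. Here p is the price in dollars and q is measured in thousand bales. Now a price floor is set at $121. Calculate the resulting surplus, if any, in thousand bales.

Setting quantity demanded equal to quantity supplied, 1251 - 2p = 8p - 249, gives p* = 150 and q* = 951.
The floor of 121 is below the equilibrium price 150, so it is not binding; the market clears at p* = 150, q* = 951.
Since the control does not bind, there is no surplus.

0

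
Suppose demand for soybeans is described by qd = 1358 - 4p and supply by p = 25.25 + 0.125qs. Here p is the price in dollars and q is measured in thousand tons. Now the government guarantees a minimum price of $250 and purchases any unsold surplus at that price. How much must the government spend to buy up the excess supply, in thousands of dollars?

360000

Rearranging supply gives qs = 8p - 202. Equilibrium: 1358 - 4p = 8p - 202, so 1560 = 12p and p* = 130, q* = 838.
Because the floor (250) lies above the market-clearing price, it is binding.
At p = 250: qd = 1358 - 4·250 = 358 and qs = 8·250 - 202 = 1798.
Surplus = qs - qd = 1440.
Government expenditure = surplus × support price = 1440 × 250 = 360000.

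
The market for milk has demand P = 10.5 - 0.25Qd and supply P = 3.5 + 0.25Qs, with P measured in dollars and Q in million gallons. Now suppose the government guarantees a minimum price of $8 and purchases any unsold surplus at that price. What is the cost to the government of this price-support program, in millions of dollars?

Rearranging demand gives Qd = 42 - 4P; rearranging supply gives Qs = 4P - 14. In a free market, 42 - 4P = 4P - 14 gives the equilibrium P* = 7, Q* = 14.
Because the floor (8) lies above the market-clearing price, it is binding.
At P = 8: Qd = 42 - 4·8 = 10 and Qs = 4·8 - 14 = 18.
Surplus = Qs - Qd = 8.
Government expenditure = surplus × support price = 8 × 8 = 64.

64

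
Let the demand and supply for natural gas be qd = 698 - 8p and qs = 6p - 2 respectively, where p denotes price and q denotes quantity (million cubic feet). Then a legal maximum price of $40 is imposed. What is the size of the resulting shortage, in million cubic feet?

In a free market, 698 - 8p = 6p - 2 gives the equilibrium p* = 50, q* = 298.
Since 40 < 50, the ceiling is binding.
At p = 40: qd = 698 - 8·40 = 378 and qs = 6·40 - 2 = 238.
Shortage = qd - qs = 378 - 238 = 140.

140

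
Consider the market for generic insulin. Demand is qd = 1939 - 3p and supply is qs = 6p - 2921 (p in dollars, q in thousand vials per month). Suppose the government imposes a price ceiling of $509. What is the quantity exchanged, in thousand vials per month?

133

Equilibrium: 1939 - 3p = 6p - 2921, so 4860 = 9p and p* = 540, q* = 319.
Since 509 < 540, the ceiling is binding.
At p = 509: qd = 1939 - 3·509 = 412 and qs = 6·509 - 2921 = 133.
The quantity actually transacted is the short side, supply: 133.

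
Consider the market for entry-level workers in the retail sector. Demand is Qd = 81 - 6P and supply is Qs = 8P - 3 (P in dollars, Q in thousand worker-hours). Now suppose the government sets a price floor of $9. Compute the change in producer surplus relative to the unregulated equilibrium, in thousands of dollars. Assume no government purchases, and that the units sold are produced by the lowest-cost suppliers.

Equilibrium: 81 - 6P = 8P - 3, so 84 = 14P and P* = 6, Q* = 45.
Because the floor (9) lies above the market-clearing price, it is binding.
At P = 9: Qd = 81 - 6·9 = 27 and Qs = 8·9 - 3 = 69.
Producer surplus without the control is ½ · (6 - 0.375) · 45 = 126.5625.
With the floor, 27 units are sold at 9. The supply price at Q = 27 is 3.75, so PS = ½ · [(9 - 0.375) + (9 - 3.75)] · 27 = 187.3125.
Change in producer surplus = 187.3125 - 126.5625 = 60.75.

60.75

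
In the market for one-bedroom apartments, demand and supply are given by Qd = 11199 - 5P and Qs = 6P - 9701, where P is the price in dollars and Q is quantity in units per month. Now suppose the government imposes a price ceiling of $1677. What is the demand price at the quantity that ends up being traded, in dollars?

2167.6

In a free market, 11199 - 5P = 6P - 9701 gives the equilibrium P* = 1900, Q* = 1699.
The ceiling of 1677 is below the equilibrium price 1900, so it binds.
At P = 1677: Qd = 11199 - 5·1677 = 2814 and Qs = 6·1677 - 9701 = 361.
Only 361 units reach the market. On the demand curve, the marginal buyer's willingness to pay at Q = 361 is (11199 - 361)/5 = 2167.6.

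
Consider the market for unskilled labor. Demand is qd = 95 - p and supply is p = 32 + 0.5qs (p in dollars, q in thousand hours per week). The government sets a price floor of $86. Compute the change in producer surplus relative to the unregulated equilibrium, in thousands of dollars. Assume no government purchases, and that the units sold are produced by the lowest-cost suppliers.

Rearranging supply gives qs = 2p - 64. Equilibrium: 95 - p = 2p - 64, so 159 = 3p and p* = 53, q* = 42.
Since 86 > 53, the floor is binding.
At p = 86: qd = 95 - 86 = 9 and qs = 2·86 - 64 = 108.
Producer surplus without the control is ½ · (53 - 32) · 42 = 441.
With the floor, 9 units are sold at 86. The supply price at q = 9 is 36.5, so PS = ½ · [(86 - 32) + (86 - 36.5)] · 9 = 465.75.
Change in producer surplus = 465.75 - 441 = 24.75.

24.75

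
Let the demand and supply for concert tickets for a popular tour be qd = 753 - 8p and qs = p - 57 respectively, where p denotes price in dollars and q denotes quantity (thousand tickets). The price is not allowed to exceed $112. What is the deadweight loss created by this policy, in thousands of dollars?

Equilibrium: 753 - 8p = p - 57, so 810 = 9p and p* = 90, q* = 33.
The ceiling of 112 is above the equilibrium price 90, so it is not binding; the market clears at p* = 90, q* = 33.
Since the control does not bind, no trades are prevented and deadweight loss is zero.

0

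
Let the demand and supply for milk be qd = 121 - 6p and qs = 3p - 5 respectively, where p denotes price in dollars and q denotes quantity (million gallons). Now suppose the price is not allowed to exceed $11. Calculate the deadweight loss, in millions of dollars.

20.25

In a free market, 121 - 6p = 3p - 5 gives the equilibrium p* = 14, q* = 37.
The ceiling of 11 is below the equilibrium price 14, so it binds.
At p = 11: qd = 121 - 6·11 = 55 and qs = 3·11 - 5 = 28.
Quantity traded falls to 28. At q = 28 the demand price is (121 - 28)/6 = 15.5 and the supply price is (5 + 28)/3 = 11.
Deadweight loss = ½ · (15.5 - 11) · (37 - 28) = ½ · 4.5 · 9 = 20.25.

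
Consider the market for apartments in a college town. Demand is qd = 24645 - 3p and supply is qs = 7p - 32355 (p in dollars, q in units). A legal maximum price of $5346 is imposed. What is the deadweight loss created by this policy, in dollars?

1462020

In a free market, 24645 - 3p = 7p - 32355 gives the equilibrium p* = 5700, q* = 7545.
The ceiling of 5346 is below the equilibrium price 5700, so it binds.
At p = 5346: qd = 24645 - 3·5346 = 8607 and qs = 7·5346 - 32355 = 5067.
Quantity traded falls to 5067. At q = 5067 the demand price is (24645 - 5067)/3 = 6526 and the supply price is (32355 + 5067)/7 = 5346.
Deadweight loss = ½ · (6526 - 5346) · (7545 - 5067) = ½ · 1180 · 2478 = 1462020.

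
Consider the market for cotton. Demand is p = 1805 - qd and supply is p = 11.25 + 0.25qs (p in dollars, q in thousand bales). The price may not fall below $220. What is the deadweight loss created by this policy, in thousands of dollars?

0

Rearranging demand gives qd = 1805 - p; rearranging supply gives qs = 4p - 45. Setting quantity demanded equal to quantity supplied, 1805 - p = 4p - 45, gives p* = 370 and q* = 1435.
The floor of 220 is below the equilibrium price 370, so it is not binding; the market clears at p* = 370, q* = 1435.
Since the control does not bind, no trades are prevented and deadweight loss is zero.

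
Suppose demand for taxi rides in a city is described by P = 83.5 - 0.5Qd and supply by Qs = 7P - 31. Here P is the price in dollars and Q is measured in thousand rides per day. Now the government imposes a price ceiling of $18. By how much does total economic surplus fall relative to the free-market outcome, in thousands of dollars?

252

Rearranging demand gives Qd = 167 - 2P. Setting quantity demanded equal to quantity supplied, 167 - 2P = 7P - 31, gives P* = 22 and Q* = 123.
The ceiling of 18 is below the equilibrium price 22, so it binds.
At P = 18: Qd = 167 - 2·18 = 131 and Qs = 7·18 - 31 = 95.
Quantity traded falls to 95. At Q = 95 the demand price is (167 - 95)/2 = 36 and the supply price is (31 + 95)/7 = 18.
Deadweight loss = ½ · (36 - 18) · (123 - 95) = ½ · 18 · 28 = 252.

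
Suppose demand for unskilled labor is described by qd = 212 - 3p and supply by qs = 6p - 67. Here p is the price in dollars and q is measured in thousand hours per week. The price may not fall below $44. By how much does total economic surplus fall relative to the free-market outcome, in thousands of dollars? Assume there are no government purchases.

380.25

Without the control the market clears where 212 - 3p = 6p - 67, i.e. p* = 31 and q* = 119.
Since 44 > 31, the floor is binding.
At p = 44: qd = 212 - 3·44 = 80 and qs = 6·44 - 67 = 197.
Quantity traded falls to 80. At q = 80 the demand price is (212 - 80)/3 = 44 and the supply price is (67 + 80)/6 = 24.5.
Deadweight loss = ½ · (44 - 24.5) · (119 - 80) = ½ · 19.5 · 39 = 380.25.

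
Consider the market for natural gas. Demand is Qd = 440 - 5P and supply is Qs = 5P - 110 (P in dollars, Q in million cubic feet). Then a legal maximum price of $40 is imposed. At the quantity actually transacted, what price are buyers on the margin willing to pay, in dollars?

70

Setting quantity demanded equal to quantity supplied, 440 - 5P = 5P - 110, gives P* = 55 and Q* = 165.
Because the ceiling (40) lies below the market-clearing price, it is binding.
At P = 40: Qd = 440 - 5·40 = 240 and Qs = 5·40 - 110 = 90.
Only 90 units reach the market. On the demand curve, the marginal buyer's willingness to pay at Q = 90 is (440 - 90)/5 = 70.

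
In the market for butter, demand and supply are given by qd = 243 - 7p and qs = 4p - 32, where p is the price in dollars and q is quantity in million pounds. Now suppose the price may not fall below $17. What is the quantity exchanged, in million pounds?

68

In a free market, 243 - 7p = 4p - 32 gives the equilibrium p* = 25, q* = 68.
Since 17 is below p* = 25, the floor does not bind and the free-market outcome prevails.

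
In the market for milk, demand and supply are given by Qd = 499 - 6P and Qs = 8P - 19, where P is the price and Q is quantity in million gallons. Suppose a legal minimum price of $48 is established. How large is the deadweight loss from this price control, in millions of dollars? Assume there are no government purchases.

635.25

Without the control the market clears where 499 - 6P = 8P - 19, i.e. P* = 37 and Q* = 277.
Since 48 > 37, the floor is binding.
At P = 48: Qd = 499 - 6·48 = 211 and Qs = 8·48 - 19 = 365.
Quantity traded falls to 211. At Q = 211 the demand price is (499 - 211)/6 = 48 and the supply price is (19 + 211)/8 = 28.75.
Deadweight loss = ½ · (48 - 28.75) · (277 - 211) = ½ · 19.25 · 66 = 635.25.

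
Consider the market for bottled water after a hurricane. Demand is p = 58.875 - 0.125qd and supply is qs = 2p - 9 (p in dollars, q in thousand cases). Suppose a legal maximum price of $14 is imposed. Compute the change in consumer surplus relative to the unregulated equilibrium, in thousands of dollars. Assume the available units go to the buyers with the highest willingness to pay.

Rearranging demand gives qd = 471 - 8p. Without the control the market clears where 471 - 8p = 2p - 9, i.e. p* = 48 and q* = 87.
Because the ceiling (14) lies below the market-clearing price, it is binding.
At p = 14: qd = 471 - 8·14 = 359 and qs = 2·14 - 9 = 19.
Consumer surplus without the control is ½ · (58.875 - 48) · 87 = 473.0625.
With the ceiling, 19 units are sold at 14 (assume they go to the highest-value buyers). The demand price at q = 19 is 56.5, so CS = ½ · [(58.875 - 14) + (56.5 - 14)] · 19 = 830.0625.
Change in consumer surplus = 830.0625 - 473.0625 = 357.

357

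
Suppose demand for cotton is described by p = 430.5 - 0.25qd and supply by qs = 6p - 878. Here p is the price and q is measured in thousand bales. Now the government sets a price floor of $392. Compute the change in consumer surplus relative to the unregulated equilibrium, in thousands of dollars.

Rearranging demand gives qd = 1722 - 4p. In a free market, 1722 - 4p = 6p - 878 gives the equilibrium p* = 260, q* = 682.
Because the floor (392) lies above the market-clearing price, it is binding.
At p = 392: qd = 1722 - 4·392 = 154 and qs = 6·392 - 878 = 1474.
Consumer surplus without the control is ½ · (430.5 - 260) · 682 = 58140.5.
With the floor, consumers buy 154 units at 392, so CS = ½ · (430.5 - 392) · 154 = 2964.5.
Change in consumer surplus = 2964.5 - 58140.5 = -55176.

-55176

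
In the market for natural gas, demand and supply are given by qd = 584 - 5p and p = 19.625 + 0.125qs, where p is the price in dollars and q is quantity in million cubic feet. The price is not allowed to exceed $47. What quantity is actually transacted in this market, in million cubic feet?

Rearranging supply gives qs = 8p - 157. Setting quantity demanded equal to quantity supplied, 584 - 5p = 8p - 157, gives p* = 57 and q* = 299.
Because the ceiling (47) lies below the market-clearing price, it is binding.
At p = 47: qd = 584 - 5·47 = 349 and qs = 8·47 - 157 = 219.
The quantity actually transacted is the short side, supply: 219.

219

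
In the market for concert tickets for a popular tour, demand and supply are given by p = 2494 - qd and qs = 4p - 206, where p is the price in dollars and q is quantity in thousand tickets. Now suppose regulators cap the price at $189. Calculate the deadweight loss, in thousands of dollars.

1232010

Rearranging demand gives qd = 2494 - p. Without the control the market clears where 2494 - p = 4p - 206, i.e. p* = 540 and q* = 1954.
The ceiling of 189 is below the equilibrium price 540, so it binds.
At p = 189: qd = 2494 - 189 = 2305 and qs = 4·189 - 206 = 550.
Quantity traded falls to 550. At q = 550 the demand price is 2494 - 550 = 1944 and the supply price is (206 + 550)/4 = 189.
Deadweight loss = ½ · (1944 - 189) · (1954 - 550) = ½ · 1755 · 1404 = 1232010.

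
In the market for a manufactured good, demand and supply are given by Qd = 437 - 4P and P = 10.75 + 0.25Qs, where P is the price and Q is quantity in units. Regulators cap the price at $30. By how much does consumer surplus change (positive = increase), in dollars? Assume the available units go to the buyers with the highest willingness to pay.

Rearranging supply gives Qs = 4P - 43. Setting quantity demanded equal to quantity supplied, 437 - 4P = 4P - 43, gives P* = 60 and Q* = 197.
Because the ceiling (30) lies below the market-clearing price, it is binding.
At P = 30: Qd = 437 - 4·30 = 317 and Qs = 4·30 - 43 = 77.
Consumer surplus without the control is ½ · (109.25 - 60) · 197 = 4851.125.
With the ceiling, 77 units are sold at 30 (assume they go to the highest-value buyers). The demand price at Q = 77 is 90, so CS = ½ · [(109.25 - 30) + (90 - 30)] · 77 = 5361.125.
Change in consumer surplus = 5361.125 - 4851.125 = 510.

510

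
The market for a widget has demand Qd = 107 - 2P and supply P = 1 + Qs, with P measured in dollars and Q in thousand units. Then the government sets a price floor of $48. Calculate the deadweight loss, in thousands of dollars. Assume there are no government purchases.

432

Rearranging supply gives Qs = P - 1. Equilibrium: 107 - 2P = P - 1, so 108 = 3P and P* = 36, Q* = 35.
Since 48 > 36, the floor is binding.
At P = 48: Qd = 107 - 2·48 = 11 and Qs = 48 - 1 = 47.
Quantity traded falls to 11. At Q = 11 the demand price is (107 - 11)/2 = 48 and the supply price is 1 + 11 = 12.
Deadweight loss = ½ · (48 - 12) · (35 - 11) = ½ · 36 · 24 = 432.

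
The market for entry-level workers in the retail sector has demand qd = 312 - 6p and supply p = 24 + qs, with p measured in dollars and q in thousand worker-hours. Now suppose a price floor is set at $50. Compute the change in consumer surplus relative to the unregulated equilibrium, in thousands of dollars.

-36

Rearranging supply gives qs = p - 24. Setting quantity demanded equal to quantity supplied, 312 - 6p = p - 24, gives p* = 48 and q* = 24.
Since 50 > 48, the floor is binding.
At p = 50: qd = 312 - 6·50 = 12 and qs = 50 - 24 = 26.
Consumer surplus without the control is ½ · (52 - 48) · 24 = 48.
With the floor, consumers buy 12 units at 50, so CS = ½ · (52 - 50) · 12 = 12.
Change in consumer surplus = 12 - 48 = -36.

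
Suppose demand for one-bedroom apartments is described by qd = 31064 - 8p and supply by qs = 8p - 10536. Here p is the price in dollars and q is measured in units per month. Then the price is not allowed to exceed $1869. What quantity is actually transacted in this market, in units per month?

4416

Without the control the market clears where 31064 - 8p = 8p - 10536, i.e. p* = 2600 and q* = 10264.
Since 1869 < 2600, the ceiling is binding.
At p = 1869: qd = 31064 - 8·1869 = 16112 and qs = 8·1869 - 10536 = 4416.
The quantity actually transacted is the short side, supply: 4416.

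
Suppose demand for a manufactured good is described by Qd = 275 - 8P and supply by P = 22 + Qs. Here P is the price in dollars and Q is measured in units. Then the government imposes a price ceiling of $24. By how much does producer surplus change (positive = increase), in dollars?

-58.5

Rearranging supply gives Qs = P - 22. Setting quantity demanded equal to quantity supplied, 275 - 8P = P - 22, gives P* = 33 and Q* = 11.
Because the ceiling (24) lies below the market-clearing price, it is binding.
At P = 24: Qd = 275 - 8·24 = 83 and Qs = 24 - 22 = 2.
Producer surplus without the control is ½ · (33 - 22) · 11 = 60.5.
With the ceiling, producers sell 2 units at 24, so PS = ½ · (24 - 22) · 2 = 2.
Change in producer surplus = 2 - 60.5 = -58.5.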